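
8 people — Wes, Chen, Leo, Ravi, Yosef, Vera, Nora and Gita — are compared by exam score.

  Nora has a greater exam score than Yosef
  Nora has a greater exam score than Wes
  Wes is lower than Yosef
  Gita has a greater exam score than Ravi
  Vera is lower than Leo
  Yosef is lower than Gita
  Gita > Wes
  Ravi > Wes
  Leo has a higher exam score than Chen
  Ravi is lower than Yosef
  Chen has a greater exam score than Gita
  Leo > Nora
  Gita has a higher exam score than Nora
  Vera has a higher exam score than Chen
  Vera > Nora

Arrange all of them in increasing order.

Each adjacent pair is fixed by a given relation: Wes < Ravi; Ravi < Yosef; Yosef < Nora; Nora < Gita; Gita < Chen; Chen < Vera; Vera < Leo. Chaining them end to end gives the full order.

Wes < Ravi < Yosef < Nora < Gita < Chen < Vera < Leo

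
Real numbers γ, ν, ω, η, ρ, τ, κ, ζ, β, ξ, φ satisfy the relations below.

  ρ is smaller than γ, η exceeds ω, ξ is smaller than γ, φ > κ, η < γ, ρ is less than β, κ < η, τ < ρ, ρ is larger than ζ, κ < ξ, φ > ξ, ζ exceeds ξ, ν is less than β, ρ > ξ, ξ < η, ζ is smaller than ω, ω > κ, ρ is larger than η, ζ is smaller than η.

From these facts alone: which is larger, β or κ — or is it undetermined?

β

κ < ξ and ξ < ζ give κ < ζ.
Then ζ < ω extends the chain to ω.
Then ω < η extends the chain to η.
With η < ρ: κ < ξ < ζ < ω < η < ρ.
With ρ < β: κ < ξ < ζ < ω < η < ρ < β.
So β is larger.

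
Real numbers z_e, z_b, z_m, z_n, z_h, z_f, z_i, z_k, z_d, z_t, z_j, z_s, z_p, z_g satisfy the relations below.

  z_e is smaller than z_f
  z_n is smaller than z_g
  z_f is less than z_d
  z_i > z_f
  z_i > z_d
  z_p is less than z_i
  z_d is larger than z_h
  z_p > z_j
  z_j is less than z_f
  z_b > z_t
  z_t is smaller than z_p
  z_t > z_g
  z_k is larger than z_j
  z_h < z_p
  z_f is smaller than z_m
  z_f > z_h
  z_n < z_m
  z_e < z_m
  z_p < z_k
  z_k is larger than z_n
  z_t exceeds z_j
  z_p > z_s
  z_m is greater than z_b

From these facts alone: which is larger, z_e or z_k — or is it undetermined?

Following every chain through z_e: above z_e we get z_f, z_d, z_i, z_m.
z_k is not reached, and no chain runs the other way from z_k to z_e.
So the given relations leave the order of z_e and z_k undetermined.

undetermined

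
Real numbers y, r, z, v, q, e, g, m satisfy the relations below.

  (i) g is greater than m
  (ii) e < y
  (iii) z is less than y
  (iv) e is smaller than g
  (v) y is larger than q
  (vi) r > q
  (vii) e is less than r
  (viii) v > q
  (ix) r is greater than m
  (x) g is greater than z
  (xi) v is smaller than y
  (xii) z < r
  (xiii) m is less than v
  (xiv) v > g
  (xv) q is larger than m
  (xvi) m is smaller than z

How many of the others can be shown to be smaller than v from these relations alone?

Directly below v: m, g, q.
One step further: z, e (5 so far).
Nothing else is reachable below v; 5 in all.

5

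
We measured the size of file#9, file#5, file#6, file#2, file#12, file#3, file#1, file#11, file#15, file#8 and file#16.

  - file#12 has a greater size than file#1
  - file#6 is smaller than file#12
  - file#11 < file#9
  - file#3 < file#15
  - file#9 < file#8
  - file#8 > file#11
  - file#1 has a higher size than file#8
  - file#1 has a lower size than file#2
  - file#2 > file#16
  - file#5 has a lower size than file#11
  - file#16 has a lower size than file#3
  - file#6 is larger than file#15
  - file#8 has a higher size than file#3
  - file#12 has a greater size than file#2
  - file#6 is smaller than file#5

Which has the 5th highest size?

Piecing the relations together gives one ordering: file#16 < file#3 < file#15 < file#6 < file#5 < file#11 < file#9 < file#8 < file#1 < file#2 < file#12.
The 5th largest is file#9.

file#9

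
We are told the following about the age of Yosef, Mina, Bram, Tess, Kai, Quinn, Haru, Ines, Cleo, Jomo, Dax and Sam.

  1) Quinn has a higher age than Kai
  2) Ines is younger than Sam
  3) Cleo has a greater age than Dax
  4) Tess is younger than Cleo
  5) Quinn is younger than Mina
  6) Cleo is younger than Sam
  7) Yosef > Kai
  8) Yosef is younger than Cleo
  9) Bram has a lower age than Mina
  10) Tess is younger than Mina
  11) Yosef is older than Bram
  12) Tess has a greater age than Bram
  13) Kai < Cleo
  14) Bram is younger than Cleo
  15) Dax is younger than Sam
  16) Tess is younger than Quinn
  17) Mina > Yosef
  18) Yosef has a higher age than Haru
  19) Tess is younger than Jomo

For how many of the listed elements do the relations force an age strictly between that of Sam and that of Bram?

Chaining upward from Bram reaches: Tess, Yosef, Quinn, Cleo, Jomo, Mina.
Chaining downward from Sam reaches: Ines, Haru, Kai, Dax, Tess, Yosef, Cleo.
Strictly between Bram and Sam are those in both lists: Tess, Yosef, Cleo — 3 elements.

3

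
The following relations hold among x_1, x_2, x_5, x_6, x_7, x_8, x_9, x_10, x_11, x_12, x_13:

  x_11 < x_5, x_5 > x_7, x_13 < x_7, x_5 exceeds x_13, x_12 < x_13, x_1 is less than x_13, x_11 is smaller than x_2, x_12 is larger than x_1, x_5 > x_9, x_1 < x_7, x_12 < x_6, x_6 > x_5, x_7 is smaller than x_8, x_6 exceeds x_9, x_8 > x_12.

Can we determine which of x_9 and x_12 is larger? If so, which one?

undetermined

Following every chain through x_12: above x_12 we get x_13, x_7, x_5, x_6, x_8; below x_12 we get x_1.
x_9 is not reached, and no chain runs the other way from x_9 to x_12.
So the given relations leave the order of x_12 and x_9 undetermined.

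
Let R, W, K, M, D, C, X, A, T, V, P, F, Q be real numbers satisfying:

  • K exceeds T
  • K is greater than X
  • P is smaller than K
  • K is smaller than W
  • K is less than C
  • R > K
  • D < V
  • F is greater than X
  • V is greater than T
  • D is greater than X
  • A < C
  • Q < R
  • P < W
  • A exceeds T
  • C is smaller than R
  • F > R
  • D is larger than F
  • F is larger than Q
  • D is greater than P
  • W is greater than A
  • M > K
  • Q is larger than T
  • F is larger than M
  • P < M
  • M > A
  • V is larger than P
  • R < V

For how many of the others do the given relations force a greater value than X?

From X the given relations immediately reach K, F, D.
From those, C, M, W, R, V — 8 in total.
No other element is forced above X by the given relations, so the count is 8.

8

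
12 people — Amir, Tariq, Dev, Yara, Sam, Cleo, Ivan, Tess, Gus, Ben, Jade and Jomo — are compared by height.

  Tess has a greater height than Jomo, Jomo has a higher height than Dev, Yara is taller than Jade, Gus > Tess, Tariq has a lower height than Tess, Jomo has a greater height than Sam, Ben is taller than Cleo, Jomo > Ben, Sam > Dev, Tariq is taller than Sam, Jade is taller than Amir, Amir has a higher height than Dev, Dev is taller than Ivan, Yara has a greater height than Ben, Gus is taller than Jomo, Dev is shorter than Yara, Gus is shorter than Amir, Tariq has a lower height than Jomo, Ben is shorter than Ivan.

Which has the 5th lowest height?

Sam

The consecutive relations fix a unique order: Cleo < Ben < Ivan < Dev < Sam < Tariq < Jomo < Tess < Gus < Amir < Jade < Yara.
Counting 5 from the smallest end gives Sam.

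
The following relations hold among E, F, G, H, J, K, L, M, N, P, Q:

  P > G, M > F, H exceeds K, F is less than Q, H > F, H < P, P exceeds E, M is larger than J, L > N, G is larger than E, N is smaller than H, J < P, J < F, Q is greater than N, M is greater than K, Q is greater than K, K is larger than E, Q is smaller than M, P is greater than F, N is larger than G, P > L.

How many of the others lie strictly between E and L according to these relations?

The relations place E below L. An element lies strictly between them when it is forced above E and also forced below L.
Above E: {K, G, N, Q, M, H, P}. Below L: {G, N}.
Intersection: {G, N} — 2.

2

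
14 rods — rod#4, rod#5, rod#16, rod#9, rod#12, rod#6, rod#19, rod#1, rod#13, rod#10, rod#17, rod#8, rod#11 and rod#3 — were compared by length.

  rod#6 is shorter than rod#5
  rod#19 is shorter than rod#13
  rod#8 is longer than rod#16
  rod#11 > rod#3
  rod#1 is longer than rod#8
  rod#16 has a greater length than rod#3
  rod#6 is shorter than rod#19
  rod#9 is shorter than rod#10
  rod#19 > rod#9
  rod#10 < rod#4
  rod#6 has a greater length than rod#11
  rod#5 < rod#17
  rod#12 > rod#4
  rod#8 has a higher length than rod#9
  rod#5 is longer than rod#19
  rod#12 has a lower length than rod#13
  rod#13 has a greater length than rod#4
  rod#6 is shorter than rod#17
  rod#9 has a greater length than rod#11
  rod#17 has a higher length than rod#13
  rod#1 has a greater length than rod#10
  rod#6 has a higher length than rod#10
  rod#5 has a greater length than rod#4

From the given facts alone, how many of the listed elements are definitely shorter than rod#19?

From rod#19 the given relations immediately reach rod#9, rod#6.
From those, rod#11, rod#10 — 4 in total.
From those, rod#3 — 5 in total.
No other element is forced below rod#19 by the given relations, so the count is 5.

5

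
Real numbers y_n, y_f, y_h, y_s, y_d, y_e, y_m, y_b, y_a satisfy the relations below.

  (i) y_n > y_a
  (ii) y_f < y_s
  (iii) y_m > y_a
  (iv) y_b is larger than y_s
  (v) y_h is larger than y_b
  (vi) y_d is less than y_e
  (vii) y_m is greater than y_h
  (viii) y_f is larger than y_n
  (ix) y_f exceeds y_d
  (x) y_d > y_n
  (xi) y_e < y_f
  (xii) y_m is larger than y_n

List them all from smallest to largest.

y_a < y_n < y_d < y_e < y_f < y_s < y_b < y_h < y_m

Each adjacent pair is fixed by a given relation: y_a < y_n; y_n < y_d; y_d < y_e; y_e < y_f; y_f < y_s; y_s < y_b; y_b < y_h; y_h < y_m. Chaining them end to end gives the full order.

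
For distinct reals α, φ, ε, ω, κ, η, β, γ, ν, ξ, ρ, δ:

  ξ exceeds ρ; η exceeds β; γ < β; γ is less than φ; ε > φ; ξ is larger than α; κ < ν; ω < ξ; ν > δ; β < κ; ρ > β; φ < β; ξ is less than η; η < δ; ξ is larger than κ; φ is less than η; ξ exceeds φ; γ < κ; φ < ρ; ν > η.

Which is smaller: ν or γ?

γ < β and β < ρ give γ < ρ.
Then ρ < ξ extends the chain to ξ.
With ξ < η: γ < β < ρ < ξ < η.
Then η < δ extends the chain to δ.
With δ < ν: γ < β < ρ < ξ < η < δ < ν.
So γ < ν; γ is the smaller of the two.

γ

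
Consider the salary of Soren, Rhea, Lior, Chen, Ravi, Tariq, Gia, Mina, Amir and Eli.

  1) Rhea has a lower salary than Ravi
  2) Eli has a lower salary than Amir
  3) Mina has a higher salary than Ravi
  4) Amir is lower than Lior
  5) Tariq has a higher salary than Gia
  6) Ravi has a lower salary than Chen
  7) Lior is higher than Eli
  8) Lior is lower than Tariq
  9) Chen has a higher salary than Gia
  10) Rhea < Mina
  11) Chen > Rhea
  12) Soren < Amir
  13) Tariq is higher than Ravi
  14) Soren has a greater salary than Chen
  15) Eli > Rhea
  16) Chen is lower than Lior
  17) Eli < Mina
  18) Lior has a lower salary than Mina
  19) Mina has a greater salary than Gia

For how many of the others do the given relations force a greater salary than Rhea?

Directly above Rhea: Ravi, Chen, Eli, Mina.
One step further: Soren, Amir, Lior, Tariq (8 so far).
No other element is forced above Rhea by the given relations, so the count is 8.

8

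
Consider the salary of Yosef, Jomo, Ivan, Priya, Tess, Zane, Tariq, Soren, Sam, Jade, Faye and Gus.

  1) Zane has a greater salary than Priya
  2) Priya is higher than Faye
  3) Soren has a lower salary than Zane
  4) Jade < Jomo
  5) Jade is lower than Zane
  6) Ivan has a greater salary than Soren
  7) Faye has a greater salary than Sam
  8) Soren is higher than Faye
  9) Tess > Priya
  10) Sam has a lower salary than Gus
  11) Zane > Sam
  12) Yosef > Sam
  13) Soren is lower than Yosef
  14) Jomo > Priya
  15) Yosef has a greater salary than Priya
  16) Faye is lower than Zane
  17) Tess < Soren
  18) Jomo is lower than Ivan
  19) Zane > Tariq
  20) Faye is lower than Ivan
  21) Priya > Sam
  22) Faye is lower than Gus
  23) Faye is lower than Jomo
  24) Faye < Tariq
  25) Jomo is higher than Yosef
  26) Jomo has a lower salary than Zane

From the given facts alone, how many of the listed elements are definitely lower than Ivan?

The elements the relations force below Ivan are Sam, Faye, Priya, Tess, Soren, Jade, Yosef, Jomo — no chain reaches any other.
That is 8.

8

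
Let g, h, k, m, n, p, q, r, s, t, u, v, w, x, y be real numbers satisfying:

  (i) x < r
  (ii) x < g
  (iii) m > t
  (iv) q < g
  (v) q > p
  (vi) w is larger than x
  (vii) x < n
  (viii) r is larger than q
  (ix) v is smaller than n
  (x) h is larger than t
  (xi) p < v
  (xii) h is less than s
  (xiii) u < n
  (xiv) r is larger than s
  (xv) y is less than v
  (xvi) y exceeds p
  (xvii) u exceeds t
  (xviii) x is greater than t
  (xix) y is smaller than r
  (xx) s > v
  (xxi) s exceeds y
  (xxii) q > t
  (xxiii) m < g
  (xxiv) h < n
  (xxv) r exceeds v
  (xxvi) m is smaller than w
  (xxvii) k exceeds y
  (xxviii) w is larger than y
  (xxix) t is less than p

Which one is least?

p is not least since t < p; u is not least since t < u; q is not least since p < q; x is not least since t < x; y is not least since p < y; v is not least since p < v; h is not least since t < h; s is not least since v < s; m is not least since t < m; k is not least since y < k; g is not least since m < g; n is not least since v < n; r is not least since y < r; w is not least since m < w.
Only t has nothing below it, so t is the least.

t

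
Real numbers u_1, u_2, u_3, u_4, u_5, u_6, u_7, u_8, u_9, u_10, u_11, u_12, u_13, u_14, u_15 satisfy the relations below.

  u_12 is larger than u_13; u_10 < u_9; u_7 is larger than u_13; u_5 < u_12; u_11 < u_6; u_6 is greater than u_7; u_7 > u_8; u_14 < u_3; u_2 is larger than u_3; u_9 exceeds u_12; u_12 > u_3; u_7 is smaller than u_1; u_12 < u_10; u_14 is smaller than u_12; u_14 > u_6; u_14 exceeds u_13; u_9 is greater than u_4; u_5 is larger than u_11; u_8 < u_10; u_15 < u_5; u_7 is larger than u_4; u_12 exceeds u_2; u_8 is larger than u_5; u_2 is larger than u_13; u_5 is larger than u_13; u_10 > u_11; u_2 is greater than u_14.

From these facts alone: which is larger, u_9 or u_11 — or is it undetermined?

u_9

u_11 < u_5 and u_5 < u_8 give u_11 < u_8.
Then u_8 < u_7 extends the chain to u_7.
Then u_7 < u_6 extends the chain to u_6.
Then u_6 < u_14 extends the chain to u_14.
Then u_14 < u_3 extends the chain to u_3.
Then u_3 < u_2 extends the chain to u_2.
With u_2 < u_12: u_11 < u_5 < u_8 < u_7 < u_6 < u_14 < u_3 < u_2 < u_12.
Then u_12 < u_10 extends the chain to u_10.
With u_10 < u_9: u_11 < u_5 < u_8 < u_7 < u_6 < u_14 < u_3 < u_2 < u_12 < u_10 < u_9.
So u_9 is larger.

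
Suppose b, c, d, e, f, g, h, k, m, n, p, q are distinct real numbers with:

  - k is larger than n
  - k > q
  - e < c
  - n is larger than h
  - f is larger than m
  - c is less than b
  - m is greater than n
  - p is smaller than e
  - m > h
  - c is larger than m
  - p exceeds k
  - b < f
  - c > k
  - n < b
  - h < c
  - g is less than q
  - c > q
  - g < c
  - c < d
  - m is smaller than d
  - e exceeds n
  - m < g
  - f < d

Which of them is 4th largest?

The consecutive relations fix a unique order: h < n < m < g < q < k < p < e < c < b < f < d.
Counting 4 from the largest end gives c.

c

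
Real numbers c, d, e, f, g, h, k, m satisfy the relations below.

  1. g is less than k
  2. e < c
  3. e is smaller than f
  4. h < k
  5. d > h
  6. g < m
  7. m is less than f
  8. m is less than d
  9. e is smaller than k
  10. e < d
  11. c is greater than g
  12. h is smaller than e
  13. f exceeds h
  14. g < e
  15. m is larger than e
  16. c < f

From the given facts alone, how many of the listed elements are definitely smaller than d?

4

The elements the relations force below d are h, g, e, m — no chain reaches any other.
That is 4.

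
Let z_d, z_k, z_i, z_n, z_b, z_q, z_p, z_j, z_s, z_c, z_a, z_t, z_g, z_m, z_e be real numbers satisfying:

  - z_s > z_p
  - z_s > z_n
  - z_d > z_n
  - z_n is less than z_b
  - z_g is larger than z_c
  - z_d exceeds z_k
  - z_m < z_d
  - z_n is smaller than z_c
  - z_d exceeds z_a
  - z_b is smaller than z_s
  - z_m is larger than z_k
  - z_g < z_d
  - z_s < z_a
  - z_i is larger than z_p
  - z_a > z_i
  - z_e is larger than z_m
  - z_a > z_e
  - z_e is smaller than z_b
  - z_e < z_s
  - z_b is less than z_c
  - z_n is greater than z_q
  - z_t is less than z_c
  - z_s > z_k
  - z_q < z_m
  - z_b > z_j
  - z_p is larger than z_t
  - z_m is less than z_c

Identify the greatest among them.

Chaining downward from z_d: directly below it, z_k, z_m, z_n, z_g, z_a; then z_q, z_e, z_i, z_s, z_c; then z_t, z_p, z_b; then z_j.
That covers every other element, and nothing is given above z_d, so z_d is the greatest.

z_d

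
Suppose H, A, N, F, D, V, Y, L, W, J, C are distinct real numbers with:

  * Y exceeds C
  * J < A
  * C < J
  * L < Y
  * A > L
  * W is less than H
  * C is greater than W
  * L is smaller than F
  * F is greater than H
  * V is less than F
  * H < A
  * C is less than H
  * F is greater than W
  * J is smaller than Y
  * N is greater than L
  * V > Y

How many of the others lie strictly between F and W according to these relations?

The relations place W below F. An element lies strictly between them when it is forced above W and also forced below F.
Above W: {C, H, J, Y, V, A}. Below F: {L, C, H, J, Y, V}.
Intersection: {C, H, J, Y, V} — 5.

5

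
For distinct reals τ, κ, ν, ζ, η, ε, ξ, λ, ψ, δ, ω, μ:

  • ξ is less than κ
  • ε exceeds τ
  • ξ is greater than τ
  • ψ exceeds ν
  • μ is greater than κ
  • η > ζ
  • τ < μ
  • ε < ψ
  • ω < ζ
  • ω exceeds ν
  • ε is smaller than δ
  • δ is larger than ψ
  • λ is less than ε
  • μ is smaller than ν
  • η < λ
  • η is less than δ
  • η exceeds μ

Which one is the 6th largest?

ζ

Piecing the relations together gives one ordering: τ < ξ < κ < μ < ν < ω < ζ < η < λ < ε < ψ < δ.
The 6th largest is ζ.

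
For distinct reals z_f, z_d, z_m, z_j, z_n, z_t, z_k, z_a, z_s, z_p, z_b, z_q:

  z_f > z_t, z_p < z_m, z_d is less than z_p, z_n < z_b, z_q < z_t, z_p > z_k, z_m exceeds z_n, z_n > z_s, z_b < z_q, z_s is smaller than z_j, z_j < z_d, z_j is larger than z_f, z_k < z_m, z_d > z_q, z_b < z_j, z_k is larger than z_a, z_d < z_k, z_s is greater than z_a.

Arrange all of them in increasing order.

Each adjacent pair is fixed by a given relation: z_a < z_s; z_s < z_n; z_n < z_b; z_b < z_q; z_q < z_t; z_t < z_f; z_f < z_j; z_j < z_d; z_d < z_k; z_k < z_p; z_p < z_m. Chaining them end to end gives the full order.

z_a < z_s < z_n < z_b < z_q < z_t < z_f < z_j < z_d < z_k < z_p < z_m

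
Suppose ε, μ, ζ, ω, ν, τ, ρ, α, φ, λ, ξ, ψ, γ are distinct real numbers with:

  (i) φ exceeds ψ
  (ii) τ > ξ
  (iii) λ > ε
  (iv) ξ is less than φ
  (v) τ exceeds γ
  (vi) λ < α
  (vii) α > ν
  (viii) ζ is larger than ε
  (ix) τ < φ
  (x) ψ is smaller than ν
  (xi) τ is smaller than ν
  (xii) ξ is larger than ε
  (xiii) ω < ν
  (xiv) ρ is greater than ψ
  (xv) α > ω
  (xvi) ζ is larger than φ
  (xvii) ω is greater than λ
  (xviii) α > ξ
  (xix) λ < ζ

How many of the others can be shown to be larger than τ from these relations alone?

4

Directly above τ: φ, ν.
One step further: α, ζ (4 so far).
Nothing else is reachable above τ; 4 in all.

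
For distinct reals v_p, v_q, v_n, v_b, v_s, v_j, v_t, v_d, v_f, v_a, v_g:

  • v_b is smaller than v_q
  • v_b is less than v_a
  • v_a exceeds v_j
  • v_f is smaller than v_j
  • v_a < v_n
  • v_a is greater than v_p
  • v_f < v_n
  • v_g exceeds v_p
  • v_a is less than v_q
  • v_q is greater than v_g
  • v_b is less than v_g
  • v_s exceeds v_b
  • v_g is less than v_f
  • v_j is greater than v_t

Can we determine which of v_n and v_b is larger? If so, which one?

v_b < v_g and v_g < v_f give v_b < v_f.
With v_f < v_j: v_b < v_g < v_f < v_j.
With v_j < v_a: v_b < v_g < v_f < v_j < v_a.
With v_a < v_n: v_b < v_g < v_f < v_j < v_a < v_n.
So v_n is larger.

v_n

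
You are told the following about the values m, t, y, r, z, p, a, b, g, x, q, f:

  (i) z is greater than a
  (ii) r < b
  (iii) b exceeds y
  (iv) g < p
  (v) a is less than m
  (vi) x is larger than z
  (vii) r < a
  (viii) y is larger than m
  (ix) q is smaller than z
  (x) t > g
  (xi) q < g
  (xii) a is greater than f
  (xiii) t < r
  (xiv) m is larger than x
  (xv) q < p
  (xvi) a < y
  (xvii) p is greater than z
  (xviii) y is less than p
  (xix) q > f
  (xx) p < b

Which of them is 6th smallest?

Chaining the given pairs: f < q < g < t < r < a < z < x < m < y < p < b.
The 6th smallest is a.

a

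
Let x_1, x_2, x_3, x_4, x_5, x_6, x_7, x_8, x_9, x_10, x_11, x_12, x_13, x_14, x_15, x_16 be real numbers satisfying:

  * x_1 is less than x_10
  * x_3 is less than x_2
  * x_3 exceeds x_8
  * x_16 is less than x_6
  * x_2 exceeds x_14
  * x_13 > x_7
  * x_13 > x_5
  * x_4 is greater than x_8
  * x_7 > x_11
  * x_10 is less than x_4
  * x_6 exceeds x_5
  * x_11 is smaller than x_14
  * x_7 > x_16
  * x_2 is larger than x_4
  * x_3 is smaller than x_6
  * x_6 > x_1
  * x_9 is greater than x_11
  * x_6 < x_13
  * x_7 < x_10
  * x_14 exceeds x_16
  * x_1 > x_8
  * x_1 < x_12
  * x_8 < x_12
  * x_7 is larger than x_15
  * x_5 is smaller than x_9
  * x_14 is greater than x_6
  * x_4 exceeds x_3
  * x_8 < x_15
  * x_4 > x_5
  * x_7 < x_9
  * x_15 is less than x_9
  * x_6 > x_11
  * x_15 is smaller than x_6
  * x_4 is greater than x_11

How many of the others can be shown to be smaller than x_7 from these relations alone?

4

Directly below x_7: x_16, x_15, x_11.
One step further: x_8 (4 so far).
Nothing else is reachable below x_7; 4 in all.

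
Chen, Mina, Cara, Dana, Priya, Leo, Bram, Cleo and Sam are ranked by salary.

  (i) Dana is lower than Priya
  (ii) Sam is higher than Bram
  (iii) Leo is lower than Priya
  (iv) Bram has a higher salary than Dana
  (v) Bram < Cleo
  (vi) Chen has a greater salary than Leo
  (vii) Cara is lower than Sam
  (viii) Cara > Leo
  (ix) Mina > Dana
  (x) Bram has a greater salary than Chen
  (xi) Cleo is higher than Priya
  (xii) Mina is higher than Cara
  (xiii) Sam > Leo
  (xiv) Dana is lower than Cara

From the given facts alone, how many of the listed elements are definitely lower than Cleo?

5

The elements the relations force below Cleo are Leo, Chen, Dana, Bram, Priya — no chain reaches any other.
That is 5.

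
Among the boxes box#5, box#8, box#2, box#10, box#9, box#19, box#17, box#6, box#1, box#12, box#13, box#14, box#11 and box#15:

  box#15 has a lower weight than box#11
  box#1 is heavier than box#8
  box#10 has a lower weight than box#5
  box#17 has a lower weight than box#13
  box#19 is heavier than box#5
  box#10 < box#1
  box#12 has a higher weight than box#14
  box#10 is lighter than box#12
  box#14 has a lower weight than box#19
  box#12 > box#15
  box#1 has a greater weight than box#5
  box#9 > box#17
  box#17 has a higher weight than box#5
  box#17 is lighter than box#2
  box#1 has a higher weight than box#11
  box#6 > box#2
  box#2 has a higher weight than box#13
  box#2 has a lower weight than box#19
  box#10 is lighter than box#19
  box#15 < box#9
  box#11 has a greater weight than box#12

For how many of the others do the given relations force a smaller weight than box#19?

Directly below box#19: box#10, box#5, box#2, box#14.
One step further: box#17, box#13 (6 so far).
Nothing else is reachable below box#19; 6 in all.

6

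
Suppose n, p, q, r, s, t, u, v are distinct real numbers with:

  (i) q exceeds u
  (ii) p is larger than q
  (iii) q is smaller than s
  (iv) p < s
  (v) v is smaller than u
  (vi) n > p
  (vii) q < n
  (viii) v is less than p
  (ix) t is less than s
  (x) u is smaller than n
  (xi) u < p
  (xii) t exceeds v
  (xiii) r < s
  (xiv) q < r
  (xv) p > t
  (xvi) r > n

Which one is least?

v

Chaining upward from v: directly above it, u, t, p; then q, n, s; then r.
That covers every other element, and nothing is given below v, so v is the least.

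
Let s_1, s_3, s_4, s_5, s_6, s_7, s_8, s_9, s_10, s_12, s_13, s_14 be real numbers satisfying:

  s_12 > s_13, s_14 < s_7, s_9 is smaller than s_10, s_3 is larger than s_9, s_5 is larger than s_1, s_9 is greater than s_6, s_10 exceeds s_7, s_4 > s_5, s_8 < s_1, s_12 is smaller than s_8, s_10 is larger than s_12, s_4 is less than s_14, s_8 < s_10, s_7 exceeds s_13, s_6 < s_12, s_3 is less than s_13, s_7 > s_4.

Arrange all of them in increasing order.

s_6 < s_9 < s_3 < s_13 < s_12 < s_8 < s_1 < s_5 < s_4 < s_14 < s_7 < s_10

Each adjacent pair is fixed by a given relation: s_6 < s_9; s_9 < s_3; s_3 < s_13; s_13 < s_12; s_12 < s_8; s_8 < s_1; s_1 < s_5; s_5 < s_4; s_4 < s_14; s_14 < s_7; s_7 < s_10. Chaining them end to end gives the full order.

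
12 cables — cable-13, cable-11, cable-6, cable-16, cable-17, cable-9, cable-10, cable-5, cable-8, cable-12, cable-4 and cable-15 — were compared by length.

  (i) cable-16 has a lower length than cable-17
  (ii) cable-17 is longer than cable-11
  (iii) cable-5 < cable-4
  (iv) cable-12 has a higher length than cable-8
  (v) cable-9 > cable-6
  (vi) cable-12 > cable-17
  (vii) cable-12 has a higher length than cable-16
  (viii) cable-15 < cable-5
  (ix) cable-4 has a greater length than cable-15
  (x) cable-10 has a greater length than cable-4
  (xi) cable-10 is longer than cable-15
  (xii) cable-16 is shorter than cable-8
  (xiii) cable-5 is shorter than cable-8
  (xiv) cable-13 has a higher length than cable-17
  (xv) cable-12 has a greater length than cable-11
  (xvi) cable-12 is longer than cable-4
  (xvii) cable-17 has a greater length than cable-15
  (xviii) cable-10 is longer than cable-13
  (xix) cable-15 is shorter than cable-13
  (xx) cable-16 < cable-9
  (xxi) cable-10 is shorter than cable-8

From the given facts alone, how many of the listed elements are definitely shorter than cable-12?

9

The elements the relations force below cable-12 are cable-15, cable-16, cable-5, cable-11, cable-4, cable-17, cable-13, cable-10, cable-8 — no chain reaches any other.
That is 9.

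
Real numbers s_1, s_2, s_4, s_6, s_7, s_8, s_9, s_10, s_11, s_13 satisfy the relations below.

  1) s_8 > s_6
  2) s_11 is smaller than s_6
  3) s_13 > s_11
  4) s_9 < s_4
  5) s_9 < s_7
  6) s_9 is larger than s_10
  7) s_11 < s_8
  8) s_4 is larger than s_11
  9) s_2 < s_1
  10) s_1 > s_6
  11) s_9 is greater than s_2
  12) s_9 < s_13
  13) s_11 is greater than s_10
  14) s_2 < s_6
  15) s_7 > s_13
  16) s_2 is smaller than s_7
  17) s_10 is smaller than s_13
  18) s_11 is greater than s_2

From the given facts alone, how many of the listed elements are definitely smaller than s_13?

The elements the relations force below s_13 are s_10, s_2, s_11, s_9 — no chain reaches any other.
That is 4.

4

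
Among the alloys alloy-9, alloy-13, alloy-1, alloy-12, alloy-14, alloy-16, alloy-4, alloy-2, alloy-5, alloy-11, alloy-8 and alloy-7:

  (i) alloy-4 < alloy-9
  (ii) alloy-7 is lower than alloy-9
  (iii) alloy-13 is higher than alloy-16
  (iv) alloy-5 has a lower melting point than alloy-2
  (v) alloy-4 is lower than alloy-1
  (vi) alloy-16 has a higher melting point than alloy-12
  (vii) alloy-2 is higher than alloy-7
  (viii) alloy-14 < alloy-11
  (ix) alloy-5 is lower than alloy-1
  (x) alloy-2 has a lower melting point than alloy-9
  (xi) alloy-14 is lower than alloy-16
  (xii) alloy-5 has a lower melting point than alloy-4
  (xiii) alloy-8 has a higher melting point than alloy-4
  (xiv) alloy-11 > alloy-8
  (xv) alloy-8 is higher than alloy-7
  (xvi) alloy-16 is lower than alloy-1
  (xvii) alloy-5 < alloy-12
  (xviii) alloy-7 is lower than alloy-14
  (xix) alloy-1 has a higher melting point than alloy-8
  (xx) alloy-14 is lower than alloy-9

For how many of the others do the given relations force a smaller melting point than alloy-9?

5

From alloy-9 the given relations immediately reach alloy-7, alloy-4, alloy-14, alloy-2.
From those, alloy-5 — 5 in total.
Nothing else is reachable below alloy-9; 5 in all.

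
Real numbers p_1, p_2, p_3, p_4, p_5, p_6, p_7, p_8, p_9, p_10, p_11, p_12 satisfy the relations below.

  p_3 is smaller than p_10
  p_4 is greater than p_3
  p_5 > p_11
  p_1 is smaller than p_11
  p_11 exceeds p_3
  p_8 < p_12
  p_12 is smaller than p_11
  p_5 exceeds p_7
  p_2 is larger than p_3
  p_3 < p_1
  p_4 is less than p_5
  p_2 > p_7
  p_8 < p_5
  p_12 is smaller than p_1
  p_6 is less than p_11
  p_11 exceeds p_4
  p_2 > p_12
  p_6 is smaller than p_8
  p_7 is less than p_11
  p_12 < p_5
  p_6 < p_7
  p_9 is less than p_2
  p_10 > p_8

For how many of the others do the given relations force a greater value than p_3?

The elements the relations force above p_3 are p_2, p_10, p_4, p_1, p_11, p_5 — no chain reaches any other.
That is 6.

6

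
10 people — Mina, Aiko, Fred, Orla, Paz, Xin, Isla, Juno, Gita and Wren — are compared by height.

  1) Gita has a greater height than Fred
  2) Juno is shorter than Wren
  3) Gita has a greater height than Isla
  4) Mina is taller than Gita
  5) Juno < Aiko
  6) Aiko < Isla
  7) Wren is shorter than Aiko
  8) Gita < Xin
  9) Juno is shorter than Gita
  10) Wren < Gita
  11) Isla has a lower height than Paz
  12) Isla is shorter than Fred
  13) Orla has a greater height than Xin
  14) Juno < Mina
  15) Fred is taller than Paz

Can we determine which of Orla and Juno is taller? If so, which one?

Juno < Aiko and Aiko < Isla give Juno < Isla.
Then Isla < Paz extends the chain to Paz.
With Paz < Fred: Juno < Aiko < Isla < Paz < Fred.
Then Fred < Gita extends the chain to Gita.
Then Gita < Xin extends the chain to Xin.
With Xin < Orla: Juno < Aiko < Isla < Paz < Fred < Gita < Xin < Orla.
So Orla is taller.

Orla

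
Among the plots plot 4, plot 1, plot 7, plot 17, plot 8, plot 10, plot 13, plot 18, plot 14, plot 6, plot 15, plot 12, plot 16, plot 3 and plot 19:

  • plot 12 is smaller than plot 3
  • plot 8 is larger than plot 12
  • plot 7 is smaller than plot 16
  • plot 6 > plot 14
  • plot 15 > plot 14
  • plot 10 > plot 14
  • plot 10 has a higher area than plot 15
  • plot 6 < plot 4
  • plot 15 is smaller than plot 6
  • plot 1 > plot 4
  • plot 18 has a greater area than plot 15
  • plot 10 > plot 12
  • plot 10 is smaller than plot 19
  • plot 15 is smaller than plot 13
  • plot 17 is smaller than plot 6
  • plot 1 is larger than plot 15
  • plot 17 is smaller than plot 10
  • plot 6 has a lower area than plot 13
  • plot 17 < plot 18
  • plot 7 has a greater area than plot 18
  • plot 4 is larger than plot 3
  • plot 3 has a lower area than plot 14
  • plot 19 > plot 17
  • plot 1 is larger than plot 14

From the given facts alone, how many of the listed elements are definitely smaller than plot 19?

From plot 19 the given relations immediately reach plot 17, plot 10.
From those, plot 12, plot 14, plot 15 — 5 in total.
From those, plot 3 — 6 in total.
Nothing else is reachable below plot 19; 6 in all.

6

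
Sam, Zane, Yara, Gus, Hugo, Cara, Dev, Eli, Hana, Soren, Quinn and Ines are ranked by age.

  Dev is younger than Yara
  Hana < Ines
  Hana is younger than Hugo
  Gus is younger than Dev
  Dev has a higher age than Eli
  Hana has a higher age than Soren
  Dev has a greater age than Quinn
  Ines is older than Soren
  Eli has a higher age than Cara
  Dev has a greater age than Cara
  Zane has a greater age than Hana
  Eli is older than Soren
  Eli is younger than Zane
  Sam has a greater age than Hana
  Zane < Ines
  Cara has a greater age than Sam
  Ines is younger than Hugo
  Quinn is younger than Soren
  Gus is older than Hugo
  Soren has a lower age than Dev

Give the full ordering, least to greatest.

Quinn < Soren < Hana < Sam < Cara < Eli < Zane < Ines < Hugo < Gus < Dev < Yara

Nothing is placed below Quinn, so it is least; from there Quinn < Soren; Soren < Hana; Hana < Sam; Sam < Cara; Cara < Eli; Eli < Zane; Zane < Ines; Ines < Hugo; Hugo < Gus; Gus < Dev; Dev < Yara, each given directly.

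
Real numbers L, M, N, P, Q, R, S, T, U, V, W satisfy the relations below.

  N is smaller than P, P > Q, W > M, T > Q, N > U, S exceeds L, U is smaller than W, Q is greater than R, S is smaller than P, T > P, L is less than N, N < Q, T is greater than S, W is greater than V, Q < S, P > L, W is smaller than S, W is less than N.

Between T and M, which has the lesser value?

M < W < N < Q < S < P < T, by transitivity through W, N, Q, S, P.
So M < T; M is the smaller of the two.

M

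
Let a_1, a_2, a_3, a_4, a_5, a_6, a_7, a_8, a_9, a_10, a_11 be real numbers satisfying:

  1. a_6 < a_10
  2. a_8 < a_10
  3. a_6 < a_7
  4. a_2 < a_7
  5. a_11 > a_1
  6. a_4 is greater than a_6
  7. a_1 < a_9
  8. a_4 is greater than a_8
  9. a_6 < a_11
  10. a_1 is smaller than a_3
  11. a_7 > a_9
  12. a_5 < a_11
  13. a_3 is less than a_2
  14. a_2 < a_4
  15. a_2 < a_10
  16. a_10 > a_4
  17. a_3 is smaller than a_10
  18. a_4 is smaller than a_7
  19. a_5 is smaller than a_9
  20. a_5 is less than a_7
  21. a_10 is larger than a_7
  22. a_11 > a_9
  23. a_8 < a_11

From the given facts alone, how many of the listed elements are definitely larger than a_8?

4

From a_8 the given relations immediately reach a_4, a_10, a_11.
From those, a_7 — 4 in total.
No other element is forced above a_8 by the given relations, so the count is 4.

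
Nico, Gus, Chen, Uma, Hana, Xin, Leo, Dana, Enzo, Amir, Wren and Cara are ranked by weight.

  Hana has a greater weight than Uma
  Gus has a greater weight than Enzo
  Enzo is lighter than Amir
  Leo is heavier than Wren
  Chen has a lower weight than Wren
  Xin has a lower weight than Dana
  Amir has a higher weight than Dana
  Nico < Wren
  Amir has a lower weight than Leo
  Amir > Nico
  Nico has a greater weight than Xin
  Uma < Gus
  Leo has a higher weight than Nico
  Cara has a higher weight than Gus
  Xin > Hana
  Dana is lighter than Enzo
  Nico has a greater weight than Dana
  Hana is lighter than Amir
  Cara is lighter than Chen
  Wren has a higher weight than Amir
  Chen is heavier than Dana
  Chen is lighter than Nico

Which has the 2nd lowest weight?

Hana

The consecutive relations fix a unique order: Uma < Hana < Xin < Dana < Enzo < Gus < Cara < Chen < Nico < Amir < Wren < Leo.
The 2nd smallest is Hana.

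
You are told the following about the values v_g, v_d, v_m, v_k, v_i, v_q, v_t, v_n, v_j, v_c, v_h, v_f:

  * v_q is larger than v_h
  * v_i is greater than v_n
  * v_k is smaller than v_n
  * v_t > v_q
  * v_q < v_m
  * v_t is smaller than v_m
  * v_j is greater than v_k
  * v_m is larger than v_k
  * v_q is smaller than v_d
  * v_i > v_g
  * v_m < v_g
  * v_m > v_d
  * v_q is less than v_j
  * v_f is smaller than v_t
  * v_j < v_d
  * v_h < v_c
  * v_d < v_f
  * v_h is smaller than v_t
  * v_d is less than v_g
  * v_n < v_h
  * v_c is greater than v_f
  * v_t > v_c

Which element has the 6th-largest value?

The consecutive relations fix a unique order: v_k < v_n < v_h < v_q < v_j < v_d < v_f < v_c < v_t < v_m < v_g < v_i.
The 6th largest is v_f.

v_f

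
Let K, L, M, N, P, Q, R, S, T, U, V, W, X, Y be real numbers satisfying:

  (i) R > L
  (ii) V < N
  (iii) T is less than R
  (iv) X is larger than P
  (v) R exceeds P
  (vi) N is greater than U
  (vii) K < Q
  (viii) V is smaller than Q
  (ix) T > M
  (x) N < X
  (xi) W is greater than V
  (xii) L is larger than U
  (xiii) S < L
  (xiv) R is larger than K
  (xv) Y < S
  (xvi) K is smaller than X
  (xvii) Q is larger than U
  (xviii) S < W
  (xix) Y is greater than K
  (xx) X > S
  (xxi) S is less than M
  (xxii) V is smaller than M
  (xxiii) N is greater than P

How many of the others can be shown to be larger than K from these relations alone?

9

From K the given relations immediately reach Y, X, Q, R.
From those, S — 5 in total.
From those, W, M, L — 8 in total.
From those, T — 9 in total.
No other element is forced above K by the given relations, so the count is 9.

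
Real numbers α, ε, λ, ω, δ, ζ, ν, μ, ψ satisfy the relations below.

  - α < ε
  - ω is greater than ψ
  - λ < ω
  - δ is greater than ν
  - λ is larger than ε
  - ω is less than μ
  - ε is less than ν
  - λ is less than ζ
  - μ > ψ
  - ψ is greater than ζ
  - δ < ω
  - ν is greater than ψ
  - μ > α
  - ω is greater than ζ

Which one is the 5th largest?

ψ

Piecing the relations together gives one ordering: α < ε < λ < ζ < ψ < ν < δ < ω < μ.
Counting 5 from the largest end gives ψ.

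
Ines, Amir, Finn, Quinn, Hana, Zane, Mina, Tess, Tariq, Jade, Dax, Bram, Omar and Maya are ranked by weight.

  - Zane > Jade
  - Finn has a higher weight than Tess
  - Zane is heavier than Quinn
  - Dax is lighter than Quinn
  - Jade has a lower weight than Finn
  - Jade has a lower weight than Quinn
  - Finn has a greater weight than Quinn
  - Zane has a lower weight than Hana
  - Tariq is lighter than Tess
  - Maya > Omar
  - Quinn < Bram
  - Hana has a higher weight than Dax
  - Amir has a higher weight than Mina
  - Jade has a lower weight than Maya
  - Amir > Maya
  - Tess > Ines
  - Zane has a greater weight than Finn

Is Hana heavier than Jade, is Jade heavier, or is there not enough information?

Hana

Jade < Quinn and Quinn < Finn give Jade < Finn.
Then Finn < Zane extends the chain to Zane.
With Zane < Hana: Jade < Quinn < Finn < Zane < Hana.
So Hana is heavier.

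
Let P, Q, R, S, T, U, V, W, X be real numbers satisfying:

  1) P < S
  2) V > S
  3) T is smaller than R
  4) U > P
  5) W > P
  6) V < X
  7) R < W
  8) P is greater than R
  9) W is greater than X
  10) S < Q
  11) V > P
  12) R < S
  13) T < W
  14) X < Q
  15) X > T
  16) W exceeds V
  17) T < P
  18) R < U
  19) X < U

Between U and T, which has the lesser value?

T

Chaining the given relations: T < R < P < S < V < X < U.
So T < U; T is the smaller of the two.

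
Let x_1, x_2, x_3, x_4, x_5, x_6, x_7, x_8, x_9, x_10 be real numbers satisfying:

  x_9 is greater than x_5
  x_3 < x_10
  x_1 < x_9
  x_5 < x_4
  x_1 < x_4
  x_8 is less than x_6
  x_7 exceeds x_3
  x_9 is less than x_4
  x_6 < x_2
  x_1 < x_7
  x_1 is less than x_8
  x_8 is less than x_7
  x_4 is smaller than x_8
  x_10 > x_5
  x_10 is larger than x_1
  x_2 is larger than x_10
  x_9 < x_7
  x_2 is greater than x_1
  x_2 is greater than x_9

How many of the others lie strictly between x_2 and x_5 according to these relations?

The relations place x_5 below x_2. An element lies strictly between them when it is forced above x_5 and also forced below x_2.
Above x_5: {x_9, x_4, x_8, x_6, x_10, x_7}. Below x_2: {x_1, x_9, x_3, x_4, x_8, x_6, x_10}.
Intersection: {x_9, x_4, x_8, x_6, x_10} — 5.

5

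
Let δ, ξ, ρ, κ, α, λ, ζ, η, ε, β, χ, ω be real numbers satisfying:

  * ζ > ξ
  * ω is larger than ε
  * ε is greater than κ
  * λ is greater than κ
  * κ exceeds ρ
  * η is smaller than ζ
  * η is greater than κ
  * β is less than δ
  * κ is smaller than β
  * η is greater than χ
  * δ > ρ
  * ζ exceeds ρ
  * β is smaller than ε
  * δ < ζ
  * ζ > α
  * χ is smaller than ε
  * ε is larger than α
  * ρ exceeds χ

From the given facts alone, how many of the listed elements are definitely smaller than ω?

6

The elements the relations force below ω are χ, ρ, κ, α, β, ε — no chain reaches any other.
That is 6.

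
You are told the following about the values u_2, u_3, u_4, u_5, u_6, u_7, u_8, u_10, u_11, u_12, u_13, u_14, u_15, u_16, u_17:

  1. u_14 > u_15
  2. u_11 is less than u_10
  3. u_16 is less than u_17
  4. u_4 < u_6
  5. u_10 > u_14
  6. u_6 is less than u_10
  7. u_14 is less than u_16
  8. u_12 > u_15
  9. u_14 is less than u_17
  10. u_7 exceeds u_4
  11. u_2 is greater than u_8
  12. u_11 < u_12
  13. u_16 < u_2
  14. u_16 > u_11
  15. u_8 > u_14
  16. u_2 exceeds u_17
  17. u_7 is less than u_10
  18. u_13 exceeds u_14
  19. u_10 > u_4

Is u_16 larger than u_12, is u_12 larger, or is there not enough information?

Following every chain through u_12: below u_12 we get u_15, u_11.
u_16 is not reached, and no chain runs the other way from u_16 to u_12.
So the given relations leave the order of u_12 and u_16 undetermined.

undetermined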